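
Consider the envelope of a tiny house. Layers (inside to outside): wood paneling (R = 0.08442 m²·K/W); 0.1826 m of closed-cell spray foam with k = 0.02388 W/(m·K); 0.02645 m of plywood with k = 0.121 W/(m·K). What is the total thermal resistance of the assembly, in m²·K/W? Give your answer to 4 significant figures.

0.1826/0.02388 = 7.6466
0.02645/0.121 = 0.2186
R_total = 0.08442 + 7.6466 + 0.2186 = 7.9496 m²·K/W

7.950 m²·K/W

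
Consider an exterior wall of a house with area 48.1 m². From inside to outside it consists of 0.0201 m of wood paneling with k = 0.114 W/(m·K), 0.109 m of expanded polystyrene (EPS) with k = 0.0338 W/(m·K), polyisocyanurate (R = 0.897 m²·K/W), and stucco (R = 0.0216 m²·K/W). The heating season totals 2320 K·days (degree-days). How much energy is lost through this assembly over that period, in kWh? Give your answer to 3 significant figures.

620 kWh

0.0201/0.114 = 0.1763
0.109/0.0338 = 3.225
R_total = 0.1763 + 3.225 + 0.897 + 0.0216 = 4.32 m²·K/W
E = A × HDD × 24 / R / 1000 = 48.1 × 2320 × 24 / 4.32 / 1000 = 620 kWh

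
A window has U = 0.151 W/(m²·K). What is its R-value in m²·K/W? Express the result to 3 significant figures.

R = 1/U = 1/0.151 = 6.623

6.62 m²·K/W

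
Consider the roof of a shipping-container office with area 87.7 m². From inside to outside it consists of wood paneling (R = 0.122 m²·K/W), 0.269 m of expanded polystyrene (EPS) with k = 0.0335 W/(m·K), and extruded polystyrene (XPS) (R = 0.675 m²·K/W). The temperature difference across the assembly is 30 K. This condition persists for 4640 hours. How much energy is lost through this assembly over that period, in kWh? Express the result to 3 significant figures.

0.269/0.0335 = 8.03
R_total = 0.122 + 8.03 + 0.675 = 8.827 m²·K/W
Q = 87.7 × 30 / 8.827 = 298.1 W
E = 298.1 W × 4640 h / 1000 = 1383 kWh

1380 kWh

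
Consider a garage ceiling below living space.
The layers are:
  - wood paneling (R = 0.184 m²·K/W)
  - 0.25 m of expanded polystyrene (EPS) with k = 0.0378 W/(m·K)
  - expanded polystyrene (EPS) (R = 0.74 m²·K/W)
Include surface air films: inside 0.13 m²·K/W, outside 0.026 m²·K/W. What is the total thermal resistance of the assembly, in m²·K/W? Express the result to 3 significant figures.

0.25/0.0378 = 6.614
R_total = 0.13 + 0.184 + 6.614 + 0.74 + 0.026 = 7.694 m²·K/W

7.69 m²·K/W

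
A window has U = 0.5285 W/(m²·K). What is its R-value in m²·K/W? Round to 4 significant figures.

R = 1/U = 1/0.5285 = 1.8921

1.892 m²·K/W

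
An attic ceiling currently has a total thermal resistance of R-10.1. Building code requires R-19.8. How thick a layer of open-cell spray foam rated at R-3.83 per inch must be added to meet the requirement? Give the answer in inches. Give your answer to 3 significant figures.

ΔR = 19.8 − 10.1 = 9.7 ft²·°F·h/BTU
L = ΔR / (R/in) = 9.7/3.83 = 2.533 in

2.53 in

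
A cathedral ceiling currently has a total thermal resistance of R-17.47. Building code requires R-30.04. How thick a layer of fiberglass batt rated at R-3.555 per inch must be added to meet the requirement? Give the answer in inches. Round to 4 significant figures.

3.536 in

ΔR = 30.04 − 17.47 = 12.57 ft²·°F·h/BTU
L = ΔR / (R/in) = 12.57/3.555 = 3.5359 in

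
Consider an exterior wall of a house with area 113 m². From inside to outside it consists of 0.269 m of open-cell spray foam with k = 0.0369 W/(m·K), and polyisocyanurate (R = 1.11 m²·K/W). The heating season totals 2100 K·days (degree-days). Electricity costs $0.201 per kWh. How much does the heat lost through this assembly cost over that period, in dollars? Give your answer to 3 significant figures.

136 dollars

0.269/0.0369 = 7.29
R_total = 7.29 + 1.11 = 8.4 m²·K/W
E = A × HDD × 24 / R / 1000 = 113 × 2100 × 24 / 8.4 / 1000 = 678 kWh
Cost = 678 × 0.201 = $136.3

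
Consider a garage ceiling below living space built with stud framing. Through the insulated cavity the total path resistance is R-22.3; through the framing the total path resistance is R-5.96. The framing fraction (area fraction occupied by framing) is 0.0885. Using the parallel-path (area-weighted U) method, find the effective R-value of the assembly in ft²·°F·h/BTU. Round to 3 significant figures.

U_eff = 0.9115/22.3 + 0.0885/5.96 = 0.04087 + 0.01485 = 0.05572
R_eff = 1/U_eff = 17.95 ft²·°F·h/BTU

17.9 ft²·°F·h/BTU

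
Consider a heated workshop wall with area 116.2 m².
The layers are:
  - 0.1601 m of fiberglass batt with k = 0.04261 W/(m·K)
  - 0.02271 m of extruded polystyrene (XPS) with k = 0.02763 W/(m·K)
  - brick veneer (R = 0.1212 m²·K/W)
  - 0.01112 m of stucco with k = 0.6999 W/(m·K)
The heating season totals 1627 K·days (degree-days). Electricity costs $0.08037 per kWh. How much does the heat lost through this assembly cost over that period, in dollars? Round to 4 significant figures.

77.32 dollars

0.1601/0.04261 = 3.7573
0.02271/0.02763 = 0.82193
0.01112/0.6999 = 0.015888
R_total = 3.7573 + 0.82193 + 0.1212 + 0.015888 = 4.7164 m²·K/W
E = A × HDD × 24 / R / 1000 = 116.2 × 1627 × 24 / 4.7164 / 1000 = 962.05 kWh
Cost = 962.05 × 0.08037 = $77.32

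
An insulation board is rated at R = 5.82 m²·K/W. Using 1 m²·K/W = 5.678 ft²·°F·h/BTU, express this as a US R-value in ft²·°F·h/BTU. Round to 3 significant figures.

33.0 ft²·°F·h/BTU

R_US = 5.82 × 5.678 = 33.05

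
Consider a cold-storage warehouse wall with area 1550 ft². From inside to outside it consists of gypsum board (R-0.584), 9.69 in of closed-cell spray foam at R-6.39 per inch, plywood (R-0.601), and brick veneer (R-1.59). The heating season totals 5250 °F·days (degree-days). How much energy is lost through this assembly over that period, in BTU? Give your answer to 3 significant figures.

3020000 BTU

9.69 × 6.39 = 61.92
R_total = 0.584 + 61.92 + 0.601 + 1.59 = 64.69 ft²·°F·h/BTU
E = A × HDD × 24 / R = 1550 × 5250 × 24 / 64.69 = 3019000 BTU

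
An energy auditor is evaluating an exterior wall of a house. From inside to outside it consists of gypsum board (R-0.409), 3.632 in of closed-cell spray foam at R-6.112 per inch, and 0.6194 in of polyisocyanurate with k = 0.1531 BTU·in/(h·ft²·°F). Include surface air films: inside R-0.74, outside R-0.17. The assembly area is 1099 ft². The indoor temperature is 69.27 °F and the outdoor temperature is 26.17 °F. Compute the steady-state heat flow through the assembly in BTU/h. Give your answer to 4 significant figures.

1718 BTU/h

3.632 × 6.112 = 22.199
0.6194/0.1531 = 4.0457
R_total = 0.74 + 0.409 + 22.199 + 4.0457 + 0.17 = 27.564 ft²·°F·h/BTU
Q = A·ΔT/R = 1099 × (69.27 − 26.17) / 27.564 = 1718.5 BTU/h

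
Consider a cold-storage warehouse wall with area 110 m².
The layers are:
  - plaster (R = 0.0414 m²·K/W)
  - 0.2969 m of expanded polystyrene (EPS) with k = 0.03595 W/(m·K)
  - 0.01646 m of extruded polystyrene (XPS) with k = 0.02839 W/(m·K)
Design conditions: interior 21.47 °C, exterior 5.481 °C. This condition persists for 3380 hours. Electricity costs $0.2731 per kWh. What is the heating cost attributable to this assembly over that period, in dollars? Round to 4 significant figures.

0.2969/0.03595 = 8.2587
0.01646/0.02839 = 0.57978
R_total = 0.0414 + 8.2587 + 0.57978 = 8.8799 m²·K/W
Q = 110 × (21.47 − 5.481) / 8.8799 = 198.06 W
E = 198.06 W × 3380 h / 1000 = 669.46 kWh
Cost = 669.46 × 0.2731 = $182.83

182.8 dollars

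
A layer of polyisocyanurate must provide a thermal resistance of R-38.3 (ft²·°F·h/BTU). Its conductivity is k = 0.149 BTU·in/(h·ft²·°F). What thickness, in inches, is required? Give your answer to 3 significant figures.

L = R × k = 38.3 × 0.149 = 5.707 in

5.71 in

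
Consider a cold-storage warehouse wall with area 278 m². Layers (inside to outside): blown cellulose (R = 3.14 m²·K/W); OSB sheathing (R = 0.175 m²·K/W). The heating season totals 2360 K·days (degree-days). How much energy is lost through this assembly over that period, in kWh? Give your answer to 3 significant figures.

4750 kWh

R_total = 3.14 + 0.175 = 3.315 m²·K/W
E = A × HDD × 24 / R / 1000 = 278 × 2360 × 24 / 3.315 / 1000 = 4750 kWh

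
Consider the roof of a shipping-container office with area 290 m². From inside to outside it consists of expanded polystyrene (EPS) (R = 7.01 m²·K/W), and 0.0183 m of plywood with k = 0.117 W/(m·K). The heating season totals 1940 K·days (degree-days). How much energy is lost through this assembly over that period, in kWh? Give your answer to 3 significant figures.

1880 kWh

0.0183/0.117 = 0.1564
R_total = 7.01 + 0.1564 = 7.166 m²·K/W
E = A × HDD × 24 / R / 1000 = 290 × 1940 × 24 / 7.166 / 1000 = 1884 kWh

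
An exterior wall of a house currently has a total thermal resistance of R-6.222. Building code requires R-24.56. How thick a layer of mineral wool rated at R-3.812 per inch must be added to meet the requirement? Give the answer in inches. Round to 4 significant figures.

ΔR = 24.56 − 6.222 = 18.338 ft²·°F·h/BTU
L = ΔR / (R/in) = 18.338/3.812 = 4.8106 in

4.811 in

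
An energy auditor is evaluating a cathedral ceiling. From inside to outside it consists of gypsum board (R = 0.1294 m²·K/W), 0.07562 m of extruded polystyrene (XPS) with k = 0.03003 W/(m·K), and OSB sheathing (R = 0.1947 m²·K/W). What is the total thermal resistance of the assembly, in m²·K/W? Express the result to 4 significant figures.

2.842 m²·K/W

0.07562/0.03003 = 2.5181
R_total = 0.1294 + 2.5181 + 0.1947 = 2.8422 m²·K/W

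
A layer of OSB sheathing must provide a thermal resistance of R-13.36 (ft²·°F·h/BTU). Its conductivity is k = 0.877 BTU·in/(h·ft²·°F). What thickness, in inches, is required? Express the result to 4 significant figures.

L = R × k = 13.36 × 0.877 = 11.717 in

11.72 in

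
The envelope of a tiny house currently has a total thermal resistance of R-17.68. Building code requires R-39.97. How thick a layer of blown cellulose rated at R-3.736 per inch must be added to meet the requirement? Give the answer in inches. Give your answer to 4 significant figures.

ΔR = 39.97 − 17.68 = 22.29 ft²·°F·h/BTU
L = ΔR / (R/in) = 22.29/3.736 = 5.9663 in

5.966 in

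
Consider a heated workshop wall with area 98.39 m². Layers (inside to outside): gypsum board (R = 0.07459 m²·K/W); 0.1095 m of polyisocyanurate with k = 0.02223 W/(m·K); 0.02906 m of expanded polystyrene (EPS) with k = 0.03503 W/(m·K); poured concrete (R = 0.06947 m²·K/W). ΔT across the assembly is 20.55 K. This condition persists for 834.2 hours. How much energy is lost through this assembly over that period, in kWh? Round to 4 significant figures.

0.1095/0.02223 = 4.9258
0.02906/0.03503 = 0.82957
R_total = 0.07459 + 4.9258 + 0.82957 + 0.06947 = 5.8994 m²·K/W
Q = 98.39 × 20.55 / 5.8994 = 342.73 W
E = 342.73 W × 834.2 h / 1000 = 285.91 kWh

285.9 kWh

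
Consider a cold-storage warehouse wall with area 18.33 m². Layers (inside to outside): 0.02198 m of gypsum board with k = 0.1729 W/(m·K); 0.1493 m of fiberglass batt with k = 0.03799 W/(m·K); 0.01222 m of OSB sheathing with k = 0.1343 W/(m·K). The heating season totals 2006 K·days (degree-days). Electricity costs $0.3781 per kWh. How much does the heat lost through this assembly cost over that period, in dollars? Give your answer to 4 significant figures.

80.44 dollars

0.02198/0.1729 = 0.12713
0.1493/0.03799 = 3.93
0.01222/0.1343 = 0.09099
R_total = 0.12713 + 3.93 + 0.09099 = 4.1481 m²·K/W
E = A × HDD × 24 / R / 1000 = 18.33 × 2006 × 24 / 4.1481 / 1000 = 212.74 kWh
Cost = 212.74 × 0.3781 = $80.438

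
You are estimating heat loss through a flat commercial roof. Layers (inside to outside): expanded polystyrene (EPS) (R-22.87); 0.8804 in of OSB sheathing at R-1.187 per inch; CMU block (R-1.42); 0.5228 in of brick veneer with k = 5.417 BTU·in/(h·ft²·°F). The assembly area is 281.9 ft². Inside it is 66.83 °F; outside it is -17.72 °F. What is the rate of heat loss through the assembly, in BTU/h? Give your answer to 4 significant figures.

937.2 BTU/h

0.8804 × 1.187 = 1.045
0.5228/5.417 = 0.096511
R_total = 22.87 + 1.045 + 1.42 + 0.096511 = 25.432 ft²·°F·h/BTU
Q = A·ΔT/R = 281.9 × (66.83 − (-17.72)) / 25.432 = 937.21 BTU/h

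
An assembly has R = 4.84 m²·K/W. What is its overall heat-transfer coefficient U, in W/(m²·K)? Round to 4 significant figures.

0.2066 W/(m²·K)

U = 1/R = 1/4.84 = 0.20661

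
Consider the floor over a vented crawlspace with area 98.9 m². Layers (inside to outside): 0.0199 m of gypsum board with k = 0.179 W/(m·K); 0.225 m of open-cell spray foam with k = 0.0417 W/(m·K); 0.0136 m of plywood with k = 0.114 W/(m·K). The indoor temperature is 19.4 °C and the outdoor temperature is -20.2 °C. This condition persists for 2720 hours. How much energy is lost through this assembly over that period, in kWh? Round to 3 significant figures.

0.0199/0.179 = 0.1112
0.225/0.0417 = 5.396
0.0136/0.114 = 0.1193
R_total = 0.1112 + 5.396 + 0.1193 = 5.626 m²·K/W
Q = 98.9 × (19.4 − (-20.2)) / 5.626 = 696.1 W
E = 696.1 W × 2720 h / 1000 = 1893 kWh

1890 kWh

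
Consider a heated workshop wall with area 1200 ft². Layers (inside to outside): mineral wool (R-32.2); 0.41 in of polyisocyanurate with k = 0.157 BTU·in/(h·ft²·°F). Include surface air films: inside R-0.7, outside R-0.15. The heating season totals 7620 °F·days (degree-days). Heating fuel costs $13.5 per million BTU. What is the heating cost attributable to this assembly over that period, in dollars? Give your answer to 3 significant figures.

0.41/0.157 = 2.611
R_total = 0.7 + 32.2 + 2.611 + 0.15 = 35.66 ft²·°F·h/BTU
E = A × HDD × 24 / R = 1200 × 7620 × 24 / 35.66 = 6154000 BTU
Cost = 6154000/10⁶ × 13.5 = $83.08

83.1 dollars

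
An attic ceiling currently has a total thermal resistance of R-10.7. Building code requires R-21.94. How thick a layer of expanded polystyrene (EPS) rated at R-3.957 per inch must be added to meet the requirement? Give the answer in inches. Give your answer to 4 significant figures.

2.841 in

ΔR = 21.94 − 10.7 = 11.24 ft²·°F·h/BTU
L = ΔR / (R/in) = 11.24/3.957 = 2.8405 in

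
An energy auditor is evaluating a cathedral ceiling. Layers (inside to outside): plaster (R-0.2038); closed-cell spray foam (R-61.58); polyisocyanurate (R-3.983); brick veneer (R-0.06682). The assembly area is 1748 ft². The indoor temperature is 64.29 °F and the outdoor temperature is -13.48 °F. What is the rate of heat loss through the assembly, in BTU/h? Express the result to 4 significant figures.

2065 BTU/h

R_total = 0.2038 + 61.58 + 3.983 + 0.06682 = 65.834 ft²·°F·h/BTU
Q = A·ΔT/R = 1748 × (64.29 − (-13.48)) / 65.834 = 2064.9 BTU/h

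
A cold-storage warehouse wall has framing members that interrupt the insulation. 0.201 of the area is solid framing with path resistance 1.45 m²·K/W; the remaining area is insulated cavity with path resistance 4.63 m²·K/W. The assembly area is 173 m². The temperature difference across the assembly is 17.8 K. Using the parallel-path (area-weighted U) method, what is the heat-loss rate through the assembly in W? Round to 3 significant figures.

U_eff = 0.799/4.63 + 0.201/1.45 = 0.1726 + 0.1386 = 0.3112
R_eff = 1/U_eff = 3.213 m²·K/W
Q = 173 × 17.8 / 3.213 = 958.3 W

958 W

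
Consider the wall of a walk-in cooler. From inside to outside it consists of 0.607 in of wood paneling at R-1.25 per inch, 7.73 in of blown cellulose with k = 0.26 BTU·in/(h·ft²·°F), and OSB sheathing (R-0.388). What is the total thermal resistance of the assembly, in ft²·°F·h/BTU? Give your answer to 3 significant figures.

30.9 ft²·°F·h/BTU

0.607 × 1.25 = 0.7588
7.73/0.26 = 29.73
R_total = 0.7588 + 29.73 + 0.388 = 30.88 ft²·°F·h/BTU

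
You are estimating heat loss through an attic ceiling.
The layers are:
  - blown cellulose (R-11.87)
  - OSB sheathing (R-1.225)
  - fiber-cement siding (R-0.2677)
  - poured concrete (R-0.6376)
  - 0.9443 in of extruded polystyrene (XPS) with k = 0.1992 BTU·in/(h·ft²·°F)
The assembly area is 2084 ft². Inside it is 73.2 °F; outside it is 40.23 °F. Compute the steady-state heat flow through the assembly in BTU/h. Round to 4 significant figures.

0.9443/0.1992 = 4.7405
R_total = 11.87 + 1.225 + 0.2677 + 0.6376 + 4.7405 = 18.741 ft²·°F·h/BTU
Q = A·ΔT/R = 2084 × (73.2 − 40.23) / 18.741 = 3666.3 BTU/h

3666 BTU/h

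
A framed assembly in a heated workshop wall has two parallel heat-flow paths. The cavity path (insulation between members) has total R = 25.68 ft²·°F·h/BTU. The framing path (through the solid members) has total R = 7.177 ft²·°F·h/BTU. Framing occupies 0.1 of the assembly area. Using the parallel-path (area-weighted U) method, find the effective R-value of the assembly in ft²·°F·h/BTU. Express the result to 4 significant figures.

20.42 ft²·°F·h/BTU

U_eff = 0.9/25.68 + 0.1/7.177 = 0.035047 + 0.013933 = 0.04898
R_eff = 1/U_eff = 20.416 ft²·°F·h/BTU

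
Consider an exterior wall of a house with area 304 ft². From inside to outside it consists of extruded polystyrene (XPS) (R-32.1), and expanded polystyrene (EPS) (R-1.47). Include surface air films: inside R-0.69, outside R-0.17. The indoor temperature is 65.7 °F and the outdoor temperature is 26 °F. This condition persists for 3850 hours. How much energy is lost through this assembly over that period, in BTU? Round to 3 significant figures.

1350000 BTU

R_total = 0.69 + 32.1 + 1.47 + 0.17 = 34.43 ft²·°F·h/BTU
Q = 304 × (65.7 − 26) / 34.43 = 350.5 BTU/h
E = 350.5 × 3850 = 1350000 BTU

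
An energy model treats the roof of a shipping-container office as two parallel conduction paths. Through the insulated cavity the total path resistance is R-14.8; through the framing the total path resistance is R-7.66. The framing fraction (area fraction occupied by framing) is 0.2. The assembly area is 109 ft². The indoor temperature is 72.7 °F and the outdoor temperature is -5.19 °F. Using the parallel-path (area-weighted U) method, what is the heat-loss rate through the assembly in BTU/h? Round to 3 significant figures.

681 BTU/h

U_eff = 0.8/14.8 + 0.2/7.66 = 0.05405 + 0.02611 = 0.08016
R_eff = 1/U_eff = 12.47 ft²·°F·h/BTU
Q = 109 × (72.7 − (-5.19)) / 12.47 = 680.6 BTU/h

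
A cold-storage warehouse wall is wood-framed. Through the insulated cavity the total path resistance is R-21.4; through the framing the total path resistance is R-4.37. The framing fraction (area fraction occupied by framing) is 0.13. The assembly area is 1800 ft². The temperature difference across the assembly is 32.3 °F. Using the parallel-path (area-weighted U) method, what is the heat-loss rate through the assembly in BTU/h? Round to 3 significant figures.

4090 BTU/h

U_eff = 0.87/21.4 + 0.13/4.37 = 0.04065 + 0.02975 = 0.0704
R_eff = 1/U_eff = 14.2 ft²·°F·h/BTU
Q = 1800 × 32.3 / 14.2 = 4093 BTU/h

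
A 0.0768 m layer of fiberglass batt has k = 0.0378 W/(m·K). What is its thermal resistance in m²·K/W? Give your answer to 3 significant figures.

2.03 m²·K/W

R = L/k = 0.0768/0.0378 = 2.032 m²·K/W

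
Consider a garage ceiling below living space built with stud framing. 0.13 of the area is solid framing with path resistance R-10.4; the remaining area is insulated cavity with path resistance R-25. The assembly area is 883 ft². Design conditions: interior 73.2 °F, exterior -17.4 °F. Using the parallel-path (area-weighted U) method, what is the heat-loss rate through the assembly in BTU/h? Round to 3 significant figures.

3780 BTU/h

U_eff = 0.87/25 + 0.13/10.4 = 0.0348 + 0.0125 = 0.0473
R_eff = 1/U_eff = 21.14 ft²·°F·h/BTU
Q = 883 × (73.2 − (-17.4)) / 21.14 = 3784 BTU/h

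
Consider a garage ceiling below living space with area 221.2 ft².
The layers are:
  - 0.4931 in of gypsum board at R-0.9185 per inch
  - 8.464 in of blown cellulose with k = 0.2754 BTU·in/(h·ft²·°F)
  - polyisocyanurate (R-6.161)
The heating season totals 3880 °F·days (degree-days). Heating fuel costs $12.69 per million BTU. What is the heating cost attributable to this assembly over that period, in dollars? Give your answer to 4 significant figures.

0.4931 × 0.9185 = 0.45291
8.464/0.2754 = 30.733
R_total = 0.45291 + 30.733 + 6.161 = 37.347 ft²·°F·h/BTU
E = A × HDD × 24 / R = 221.2 × 3880 × 24 / 37.347 = 551530 BTU
Cost = 551530/10⁶ × 12.69 = $6.9989

6.999 dollars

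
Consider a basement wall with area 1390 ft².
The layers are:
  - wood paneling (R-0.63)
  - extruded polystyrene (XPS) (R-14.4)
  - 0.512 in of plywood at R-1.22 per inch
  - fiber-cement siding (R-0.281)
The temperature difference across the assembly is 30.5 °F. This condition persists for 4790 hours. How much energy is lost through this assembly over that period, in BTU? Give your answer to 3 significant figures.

12700000 BTU

0.512 × 1.22 = 0.6246
R_total = 0.63 + 14.4 + 0.6246 + 0.281 = 15.94 ft²·°F·h/BTU
Q = 1390 × 30.5 / 15.94 = 2660 BTU/h
E = 2660 × 4790 = 12740000 BTU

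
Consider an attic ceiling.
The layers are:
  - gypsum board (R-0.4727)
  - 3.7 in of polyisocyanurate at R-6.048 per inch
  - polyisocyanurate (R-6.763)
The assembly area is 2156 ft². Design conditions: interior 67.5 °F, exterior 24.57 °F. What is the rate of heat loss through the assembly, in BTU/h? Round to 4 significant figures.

3126 BTU/h

3.7 × 6.048 = 22.378
R_total = 0.4727 + 22.378 + 6.763 = 29.613 ft²·°F·h/BTU
Q = A·ΔT/R = 2156 × (67.5 − 24.57) / 29.613 = 3125.5 BTU/h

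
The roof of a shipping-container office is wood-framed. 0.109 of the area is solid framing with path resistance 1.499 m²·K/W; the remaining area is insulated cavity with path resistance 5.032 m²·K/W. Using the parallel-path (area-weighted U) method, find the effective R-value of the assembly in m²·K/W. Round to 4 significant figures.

U_eff = 0.891/5.032 + 0.109/1.499 = 0.17707 + 0.072715 = 0.24978
R_eff = 1/U_eff = 4.0035 m²·K/W

4.003 m²·K/W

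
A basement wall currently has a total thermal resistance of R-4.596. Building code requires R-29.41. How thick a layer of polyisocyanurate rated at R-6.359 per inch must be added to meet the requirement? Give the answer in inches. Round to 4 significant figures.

ΔR = 29.41 − 4.596 = 24.814 ft²·°F·h/BTU
L = ΔR / (R/in) = 24.814/6.359 = 3.9022 in

3.902 in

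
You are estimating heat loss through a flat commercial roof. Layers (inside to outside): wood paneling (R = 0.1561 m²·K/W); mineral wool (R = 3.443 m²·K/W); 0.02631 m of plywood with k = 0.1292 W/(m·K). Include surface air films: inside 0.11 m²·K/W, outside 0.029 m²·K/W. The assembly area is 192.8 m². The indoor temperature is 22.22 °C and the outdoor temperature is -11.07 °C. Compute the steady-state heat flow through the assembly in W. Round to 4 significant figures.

1628 W

0.02631/0.1292 = 0.20364
R_total = 0.11 + 0.1561 + 3.443 + 0.20364 + 0.029 = 3.9417 m²·K/W
Q = A·ΔT/R = 192.8 × (22.22 − (-11.07)) / 3.9417 = 1628.3 W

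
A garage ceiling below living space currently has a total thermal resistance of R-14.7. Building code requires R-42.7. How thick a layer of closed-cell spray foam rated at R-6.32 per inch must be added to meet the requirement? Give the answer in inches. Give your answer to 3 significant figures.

ΔR = 42.7 − 14.7 = 28 ft²·°F·h/BTU
L = ΔR / (R/in) = 28/6.32 = 4.43 in

4.43 in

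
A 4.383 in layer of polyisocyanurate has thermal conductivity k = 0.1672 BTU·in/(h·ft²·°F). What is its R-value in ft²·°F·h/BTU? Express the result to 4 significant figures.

26.21 ft²·°F·h/BTU

R = L/k = 4.383/0.1672 = 26.214 ft²·°F·h/BTU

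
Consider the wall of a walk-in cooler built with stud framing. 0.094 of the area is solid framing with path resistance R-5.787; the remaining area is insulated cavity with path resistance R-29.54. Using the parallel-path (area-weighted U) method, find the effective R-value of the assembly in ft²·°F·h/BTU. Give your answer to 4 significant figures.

21.32 ft²·°F·h/BTU

U_eff = 0.906/29.54 + 0.094/5.787 = 0.03067 + 0.016243 = 0.046914
R_eff = 1/U_eff = 21.316 ft²·°F·h/BTU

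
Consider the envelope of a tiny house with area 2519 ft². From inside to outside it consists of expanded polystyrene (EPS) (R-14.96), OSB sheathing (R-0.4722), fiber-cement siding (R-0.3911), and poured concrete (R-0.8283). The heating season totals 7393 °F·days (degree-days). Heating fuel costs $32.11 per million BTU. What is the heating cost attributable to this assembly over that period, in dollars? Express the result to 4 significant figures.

861.9 dollars

R_total = 14.96 + 0.4722 + 0.3911 + 0.8283 = 16.652 ft²·°F·h/BTU
E = A × HDD × 24 / R = 2519 × 7393 × 24 / 16.652 = 26841000 BTU
Cost = 26841000/10⁶ × 32.11 = $861.88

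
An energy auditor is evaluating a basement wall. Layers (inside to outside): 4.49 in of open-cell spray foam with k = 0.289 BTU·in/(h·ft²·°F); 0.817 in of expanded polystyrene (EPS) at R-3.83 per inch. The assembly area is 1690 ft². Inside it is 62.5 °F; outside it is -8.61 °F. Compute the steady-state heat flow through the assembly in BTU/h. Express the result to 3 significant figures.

4.49/0.289 = 15.54
0.817 × 3.83 = 3.129
R_total = 15.54 + 3.129 = 18.67 ft²·°F·h/BTU
Q = A·ΔT/R = 1690 × (62.5 − (-8.61)) / 18.67 = 6438 BTU/h

6440 BTU/h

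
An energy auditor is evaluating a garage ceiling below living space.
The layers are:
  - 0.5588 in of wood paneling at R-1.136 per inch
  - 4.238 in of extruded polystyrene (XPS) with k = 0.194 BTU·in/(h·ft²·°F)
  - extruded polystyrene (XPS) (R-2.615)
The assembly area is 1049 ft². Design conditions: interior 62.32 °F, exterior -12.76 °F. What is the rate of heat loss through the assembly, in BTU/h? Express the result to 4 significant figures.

3138 BTU/h

0.5588 × 1.136 = 0.6348
4.238/0.194 = 21.845
R_total = 0.6348 + 21.845 + 2.615 = 25.095 ft²·°F·h/BTU
Q = A·ΔT/R = 1049 × (62.32 − (-12.76)) / 25.095 = 3138.4 BTU/h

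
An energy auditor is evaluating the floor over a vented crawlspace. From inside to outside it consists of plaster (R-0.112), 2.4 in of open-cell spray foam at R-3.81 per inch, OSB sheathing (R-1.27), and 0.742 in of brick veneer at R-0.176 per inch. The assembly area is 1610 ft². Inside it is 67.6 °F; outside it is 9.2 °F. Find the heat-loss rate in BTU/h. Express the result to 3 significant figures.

8820 BTU/h

2.4 × 3.81 = 9.144
0.742 × 0.176 = 0.1306
R_total = 0.112 + 9.144 + 1.27 + 0.1306 = 10.66 ft²·°F·h/BTU
Q = A·ΔT/R = 1610 × (67.6 − 9.2) / 10.66 = 8823 BTU/h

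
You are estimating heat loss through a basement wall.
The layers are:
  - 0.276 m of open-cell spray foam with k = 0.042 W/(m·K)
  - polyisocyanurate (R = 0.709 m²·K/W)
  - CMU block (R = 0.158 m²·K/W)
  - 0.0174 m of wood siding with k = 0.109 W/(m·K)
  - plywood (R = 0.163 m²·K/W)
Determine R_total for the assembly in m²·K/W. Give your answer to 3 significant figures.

7.76 m²·K/W

0.276/0.042 = 6.571
0.0174/0.109 = 0.1596
R_total = 6.571 + 0.709 + 0.158 + 0.1596 + 0.163 = 7.761 m²·K/W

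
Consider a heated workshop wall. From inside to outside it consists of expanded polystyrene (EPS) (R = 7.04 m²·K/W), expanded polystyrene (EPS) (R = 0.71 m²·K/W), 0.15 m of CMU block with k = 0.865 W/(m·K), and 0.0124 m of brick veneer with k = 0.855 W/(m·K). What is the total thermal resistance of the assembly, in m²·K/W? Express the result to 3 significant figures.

0.15/0.865 = 0.1734
0.0124/0.855 = 0.0145
R_total = 7.04 + 0.71 + 0.1734 + 0.0145 = 7.938 m²·K/W

7.94 m²·K/W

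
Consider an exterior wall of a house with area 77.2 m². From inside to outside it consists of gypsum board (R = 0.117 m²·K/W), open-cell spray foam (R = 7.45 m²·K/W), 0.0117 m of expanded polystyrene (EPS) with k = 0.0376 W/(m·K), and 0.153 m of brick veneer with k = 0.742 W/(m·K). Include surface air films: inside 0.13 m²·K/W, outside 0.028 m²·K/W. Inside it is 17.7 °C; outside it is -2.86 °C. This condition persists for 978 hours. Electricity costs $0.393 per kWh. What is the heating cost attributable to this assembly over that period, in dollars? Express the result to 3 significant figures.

74.0 dollars

0.0117/0.0376 = 0.3112
0.153/0.742 = 0.2062
R_total = 0.13 + 0.117 + 7.45 + 0.3112 + 0.2062 + 0.028 = 8.242 m²·K/W
Q = 77.2 × (17.7 − (-2.86)) / 8.242 = 192.6 W
E = 192.6 W × 978 h / 1000 = 188.3 kWh
Cost = 188.3 × 0.393 = $74.01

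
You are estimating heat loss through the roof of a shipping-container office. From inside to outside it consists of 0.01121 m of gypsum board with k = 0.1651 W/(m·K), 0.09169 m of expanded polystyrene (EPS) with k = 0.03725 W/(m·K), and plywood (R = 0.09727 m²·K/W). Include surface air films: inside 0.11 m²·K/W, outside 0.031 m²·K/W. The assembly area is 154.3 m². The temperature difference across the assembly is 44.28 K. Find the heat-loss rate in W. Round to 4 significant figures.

0.01121/0.1651 = 0.067898
0.09169/0.03725 = 2.4615
R_total = 0.11 + 0.067898 + 2.4615 + 0.09727 + 0.031 = 2.7676 m²·K/W
Q = A·ΔT/R = 154.3 × 44.28 / 2.7676 = 2468.7 W

2469 W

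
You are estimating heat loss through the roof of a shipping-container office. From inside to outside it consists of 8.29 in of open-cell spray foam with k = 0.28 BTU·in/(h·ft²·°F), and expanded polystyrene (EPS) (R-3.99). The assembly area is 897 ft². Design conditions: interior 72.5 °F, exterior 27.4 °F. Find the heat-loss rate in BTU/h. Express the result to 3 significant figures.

1200 BTU/h

8.29/0.28 = 29.61
R_total = 29.61 + 3.99 = 33.6 ft²·°F·h/BTU
Q = A·ΔT/R = 897 × (72.5 − 27.4) / 33.6 = 1204 BTU/h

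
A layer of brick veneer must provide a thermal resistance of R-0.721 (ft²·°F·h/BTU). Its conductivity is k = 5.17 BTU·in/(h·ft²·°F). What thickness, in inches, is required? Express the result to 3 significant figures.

3.73 in

L = R × k = 0.721 × 5.17 = 3.728 in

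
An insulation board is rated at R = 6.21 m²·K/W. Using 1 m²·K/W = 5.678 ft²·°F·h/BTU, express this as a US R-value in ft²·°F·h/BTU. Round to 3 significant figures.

35.3 ft²·°F·h/BTU

R_US = 6.21 × 5.678 = 35.26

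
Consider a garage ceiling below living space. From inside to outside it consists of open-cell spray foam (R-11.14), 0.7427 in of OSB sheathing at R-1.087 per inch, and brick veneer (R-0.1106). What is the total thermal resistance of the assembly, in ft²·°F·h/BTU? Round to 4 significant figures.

0.7427 × 1.087 = 0.80731
R_total = 11.14 + 0.80731 + 0.1106 = 12.058 ft²·°F·h/BTU

12.06 ft²·°F·h/BTU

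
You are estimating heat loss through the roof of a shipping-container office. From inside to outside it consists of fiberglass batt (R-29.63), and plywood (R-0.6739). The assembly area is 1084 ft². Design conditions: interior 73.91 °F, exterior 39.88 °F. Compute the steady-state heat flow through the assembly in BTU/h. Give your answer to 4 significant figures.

R_total = 29.63 + 0.6739 = 30.304 ft²·°F·h/BTU
Q = A·ΔT/R = 1084 × (73.91 − 39.88) / 30.304 = 1217.3 BTU/h

1217 BTU/h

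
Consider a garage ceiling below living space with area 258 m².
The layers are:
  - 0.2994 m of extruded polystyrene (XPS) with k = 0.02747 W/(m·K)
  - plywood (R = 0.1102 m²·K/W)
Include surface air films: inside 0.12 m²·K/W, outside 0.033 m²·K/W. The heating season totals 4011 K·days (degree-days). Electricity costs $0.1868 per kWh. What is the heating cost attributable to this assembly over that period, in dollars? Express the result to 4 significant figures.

0.2994/0.02747 = 10.899
R_total = 0.12 + 10.899 + 0.1102 + 0.033 = 11.162 m²·K/W
E = A × HDD × 24 / R / 1000 = 258 × 4011 × 24 / 11.162 / 1000 = 2225 kWh
Cost = 2225 × 0.1868 = $415.63

415.6 dollars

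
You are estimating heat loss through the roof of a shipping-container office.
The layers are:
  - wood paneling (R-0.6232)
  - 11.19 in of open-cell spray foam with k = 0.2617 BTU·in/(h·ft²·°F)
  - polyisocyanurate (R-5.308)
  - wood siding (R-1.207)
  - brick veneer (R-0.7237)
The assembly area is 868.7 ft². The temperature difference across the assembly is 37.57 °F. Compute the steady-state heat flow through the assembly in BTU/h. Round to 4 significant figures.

644.7 BTU/h

11.19/0.2617 = 42.759
R_total = 0.6232 + 42.759 + 5.308 + 1.207 + 0.7237 = 50.621 ft²·°F·h/BTU
Q = A·ΔT/R = 868.7 × 37.57 / 50.621 = 644.74 BTU/h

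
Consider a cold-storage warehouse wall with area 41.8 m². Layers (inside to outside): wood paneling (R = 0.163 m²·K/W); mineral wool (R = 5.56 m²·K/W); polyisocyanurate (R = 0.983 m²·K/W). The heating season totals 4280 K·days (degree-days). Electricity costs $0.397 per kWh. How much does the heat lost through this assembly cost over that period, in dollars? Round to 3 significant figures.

R_total = 0.163 + 5.56 + 0.983 = 6.706 m²·K/W
E = A × HDD × 24 / R / 1000 = 41.8 × 4280 × 24 / 6.706 / 1000 = 640.3 kWh
Cost = 640.3 × 0.397 = $254.2

254 dollars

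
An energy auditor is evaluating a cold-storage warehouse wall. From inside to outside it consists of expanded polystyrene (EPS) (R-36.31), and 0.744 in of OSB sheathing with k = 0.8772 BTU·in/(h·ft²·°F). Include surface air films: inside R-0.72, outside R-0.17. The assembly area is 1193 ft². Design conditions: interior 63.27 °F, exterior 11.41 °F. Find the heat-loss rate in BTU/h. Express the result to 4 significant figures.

0.744/0.8772 = 0.84815
R_total = 0.72 + 36.31 + 0.84815 + 0.17 = 38.048 ft²·°F·h/BTU
Q = A·ΔT/R = 1193 × (63.27 − 11.41) / 38.048 = 1626.1 BTU/h

1626 BTU/h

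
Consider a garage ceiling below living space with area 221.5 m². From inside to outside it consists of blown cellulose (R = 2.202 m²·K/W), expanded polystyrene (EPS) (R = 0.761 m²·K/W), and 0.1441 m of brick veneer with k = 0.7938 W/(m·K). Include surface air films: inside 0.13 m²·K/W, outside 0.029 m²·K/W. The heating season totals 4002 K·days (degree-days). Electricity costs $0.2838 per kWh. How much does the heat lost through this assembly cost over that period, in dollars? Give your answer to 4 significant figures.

0.1441/0.7938 = 0.18153
R_total = 0.13 + 2.202 + 0.761 + 0.18153 + 0.029 = 3.3035 m²·K/W
E = A × HDD × 24 / R / 1000 = 221.5 × 4002 × 24 / 3.3035 / 1000 = 6440 kWh
Cost = 6440 × 0.2838 = $1827.7

1828 dollars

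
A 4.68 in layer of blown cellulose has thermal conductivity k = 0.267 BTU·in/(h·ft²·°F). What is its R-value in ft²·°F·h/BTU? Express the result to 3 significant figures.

17.5 ft²·°F·h/BTU

R = L/k = 4.68/0.267 = 17.53 ft²·°F·h/BTU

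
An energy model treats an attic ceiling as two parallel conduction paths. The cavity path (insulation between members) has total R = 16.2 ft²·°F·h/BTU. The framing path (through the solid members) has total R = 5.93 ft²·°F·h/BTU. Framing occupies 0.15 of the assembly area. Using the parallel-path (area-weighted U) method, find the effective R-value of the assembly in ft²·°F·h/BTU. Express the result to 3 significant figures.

U_eff = 0.85/16.2 + 0.15/5.93 = 0.05247 + 0.0253 = 0.07776
R_eff = 1/U_eff = 12.86 ft²·°F·h/BTU

12.9 ft²·°F·h/BTU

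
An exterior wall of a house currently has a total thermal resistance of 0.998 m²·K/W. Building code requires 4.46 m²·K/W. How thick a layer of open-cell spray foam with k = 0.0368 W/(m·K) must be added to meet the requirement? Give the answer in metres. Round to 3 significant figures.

0.127 m

ΔR = 4.46 − 0.998 = 3.462 m²·K/W
L = ΔR × k = 3.462 × 0.0368 = 0.1274 m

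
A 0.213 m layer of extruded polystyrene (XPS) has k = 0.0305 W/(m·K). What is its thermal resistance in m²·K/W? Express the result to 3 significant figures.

6.98 m²·K/W

R = L/k = 0.213/0.0305 = 6.984 m²·K/W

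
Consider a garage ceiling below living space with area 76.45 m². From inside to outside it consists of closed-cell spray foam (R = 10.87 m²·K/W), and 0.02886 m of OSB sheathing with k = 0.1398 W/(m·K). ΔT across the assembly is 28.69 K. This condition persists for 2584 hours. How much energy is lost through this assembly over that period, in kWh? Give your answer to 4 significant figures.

511.7 kWh

0.02886/0.1398 = 0.20644
R_total = 10.87 + 0.20644 = 11.076 m²·K/W
Q = 76.45 × 28.69 / 11.076 = 198.02 W
E = 198.02 W × 2584 h / 1000 = 511.68 kWh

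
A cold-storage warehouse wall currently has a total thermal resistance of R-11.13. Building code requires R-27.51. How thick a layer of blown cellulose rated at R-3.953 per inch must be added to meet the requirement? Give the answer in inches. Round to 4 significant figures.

4.144 in

ΔR = 27.51 − 11.13 = 16.38 ft²·°F·h/BTU
L = ΔR / (R/in) = 16.38/3.953 = 4.1437 in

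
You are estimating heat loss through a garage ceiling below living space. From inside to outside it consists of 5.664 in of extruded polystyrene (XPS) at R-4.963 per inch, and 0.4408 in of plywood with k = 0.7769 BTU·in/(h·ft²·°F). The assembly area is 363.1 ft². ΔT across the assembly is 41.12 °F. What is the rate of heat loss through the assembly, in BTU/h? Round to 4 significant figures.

5.664 × 4.963 = 28.11
0.4408/0.7769 = 0.56738
R_total = 28.11 + 0.56738 = 28.678 ft²·°F·h/BTU
Q = A·ΔT/R = 363.1 × 41.12 / 28.678 = 520.63 BTU/h

520.6 BTU/h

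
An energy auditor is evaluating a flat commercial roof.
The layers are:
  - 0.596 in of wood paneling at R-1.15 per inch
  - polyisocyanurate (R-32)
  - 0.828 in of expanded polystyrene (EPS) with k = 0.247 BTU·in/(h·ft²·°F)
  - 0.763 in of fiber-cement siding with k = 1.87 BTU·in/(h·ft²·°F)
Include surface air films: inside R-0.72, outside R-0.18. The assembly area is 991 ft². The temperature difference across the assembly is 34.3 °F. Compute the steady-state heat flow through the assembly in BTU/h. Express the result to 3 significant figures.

910 BTU/h

0.596 × 1.15 = 0.6854
0.828/0.247 = 3.352
0.763/1.87 = 0.408
R_total = 0.72 + 0.6854 + 32 + 3.352 + 0.408 + 0.18 = 37.35 ft²·°F·h/BTU
Q = A·ΔT/R = 991 × 34.3 / 37.35 = 910.2 BTU/h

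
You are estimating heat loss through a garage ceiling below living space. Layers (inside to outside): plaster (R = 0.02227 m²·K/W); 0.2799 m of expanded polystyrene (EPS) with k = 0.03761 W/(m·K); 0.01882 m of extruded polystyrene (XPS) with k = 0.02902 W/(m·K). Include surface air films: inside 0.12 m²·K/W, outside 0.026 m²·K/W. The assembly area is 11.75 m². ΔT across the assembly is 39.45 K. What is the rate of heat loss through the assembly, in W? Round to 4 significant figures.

0.2799/0.03761 = 7.4422
0.01882/0.02902 = 0.64852
R_total = 0.12 + 0.02227 + 7.4422 + 0.64852 + 0.026 = 8.259 m²·K/W
Q = A·ΔT/R = 11.75 × 39.45 / 8.259 = 56.125 W

56.13 W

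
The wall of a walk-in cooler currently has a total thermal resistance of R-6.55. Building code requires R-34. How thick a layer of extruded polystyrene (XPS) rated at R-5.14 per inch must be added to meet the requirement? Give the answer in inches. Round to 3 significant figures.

ΔR = 34 − 6.55 = 27.45 ft²·°F·h/BTU
L = ΔR / (R/in) = 27.45/5.14 = 5.34 in

5.34 in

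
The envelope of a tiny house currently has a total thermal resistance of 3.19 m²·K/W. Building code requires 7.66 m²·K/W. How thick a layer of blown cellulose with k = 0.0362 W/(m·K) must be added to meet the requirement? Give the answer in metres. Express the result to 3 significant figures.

0.162 m

ΔR = 7.66 − 3.19 = 4.47 m²·K/W
L = ΔR × k = 4.47 × 0.0362 = 0.1618 m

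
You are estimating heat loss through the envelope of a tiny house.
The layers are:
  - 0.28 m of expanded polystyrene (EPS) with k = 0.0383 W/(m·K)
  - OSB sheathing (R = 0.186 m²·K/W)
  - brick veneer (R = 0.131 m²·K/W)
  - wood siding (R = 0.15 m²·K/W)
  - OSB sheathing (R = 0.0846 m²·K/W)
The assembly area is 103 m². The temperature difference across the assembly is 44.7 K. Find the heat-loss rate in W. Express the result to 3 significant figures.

0.28/0.0383 = 7.311
R_total = 7.311 + 0.186 + 0.131 + 0.15 + 0.0846 = 7.862 m²·K/W
Q = A·ΔT/R = 103 × 44.7 / 7.862 = 585.6 W

586 W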